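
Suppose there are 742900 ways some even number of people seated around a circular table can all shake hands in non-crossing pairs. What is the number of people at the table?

Non-crossing handshake pairings of 2n people are counted by C_n. Since C_13 = 742900, the index is 13.
So n = 13, and there are 2n = 26 people.

26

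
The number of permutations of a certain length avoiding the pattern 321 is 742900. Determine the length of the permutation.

13

Permutations of [n] avoiding a fixed length-3 pattern are counted by C_n, and C_13 = 742900.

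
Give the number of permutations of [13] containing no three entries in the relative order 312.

742900

Permutations of [n] avoiding any single length-3 pattern are counted by C_n; here n = 13.
C_13 = C_12 · 2(2·12+1)/(12+2) = 208012 · 50/14 = 742900.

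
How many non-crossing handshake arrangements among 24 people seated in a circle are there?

With 24 = 2·12 people, non-crossing handshake pairings are non-crossing perfect matchings on a circle, counted by C_12.
C_12 = C_11 · 2(2·11+1)/(11+2) = 58786 · 46/13 = 208012.

208012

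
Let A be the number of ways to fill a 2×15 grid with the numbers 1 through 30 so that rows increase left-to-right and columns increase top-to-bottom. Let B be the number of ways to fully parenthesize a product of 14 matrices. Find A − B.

Standard Young tableaux of shape 2×n are counted by C_n; here n = 15. So A = C_15 = 9694845.
Parenthesizations of m factors correspond to full binary trees with m leaves, counted by C_{m−1}; m = 14 gives C_13. So B = C_13 = 742900.
A − B = 9694845 − 742900 = 8951945.

8951945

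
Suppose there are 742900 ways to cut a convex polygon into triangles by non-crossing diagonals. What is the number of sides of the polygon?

15

Triangulations of a convex m-gon are counted by C_{m−2}. The Catalan number equal to 742900 is C_13.
So m − 2 = 13, giving m = 15 sides.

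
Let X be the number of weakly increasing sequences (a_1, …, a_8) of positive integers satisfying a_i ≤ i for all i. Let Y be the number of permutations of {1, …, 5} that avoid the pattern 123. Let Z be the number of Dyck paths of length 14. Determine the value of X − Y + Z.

1817

Such sub-staircase sequences of length n are counted by C_n; here n = 8. So X = C_8 = 1430.
For any fixed pattern of length 3, the pattern-avoiding permutations of [5] number C_5. So Y = C_5 = 42.
A Dyck path with 7 up-steps and 7 down-steps has semilength 7, so there are C_7 of them. So Z = C_7 = 429.
X − Y + Z = 1430 − 42 + 429 = 1817.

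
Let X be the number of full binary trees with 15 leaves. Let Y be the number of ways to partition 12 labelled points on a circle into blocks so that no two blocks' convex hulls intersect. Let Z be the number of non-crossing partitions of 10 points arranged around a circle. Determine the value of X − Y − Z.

2449632

A full binary tree with L leaves has L−1 internal nodes and is counted by C_{L−1}; L = 15 gives C_14. So X = C_14 = 2674440.
Non-crossing partitions of an n-element set are counted by C_n; here n = 12. So Y = C_12 = 208012.
The non-crossing partitions of [10] form a lattice of size C_10. So Z = C_10 = 16796.
X − Y − Z = 2674440 − 208012 − 16796 = 2449632.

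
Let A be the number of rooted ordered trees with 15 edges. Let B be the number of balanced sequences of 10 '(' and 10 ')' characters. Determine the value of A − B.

9678049

Rooted ordered trees with n edges are counted by C_n; here n = 15. So A = C_15 = 9694845.
With 10 pairs the number of balanced bracket strings is the Catalan number C_10. So B = C_10 = 16796.
A − B = 9694845 − 16796 = 9678049.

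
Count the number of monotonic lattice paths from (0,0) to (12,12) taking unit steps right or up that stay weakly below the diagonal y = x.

208012

Sub-diagonal monotone paths from (0,0) to (12,12) biject with Dyck paths of semilength 12, giving C_12.
C_12 = 208012.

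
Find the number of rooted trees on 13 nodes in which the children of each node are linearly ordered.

208012

A rooted plane tree on 13 nodes has 12 edges, and such trees are counted by C_12.
C_12 = C_11 · 2(2·11+1)/(11+2) = 58786 · 46/13 = 208012.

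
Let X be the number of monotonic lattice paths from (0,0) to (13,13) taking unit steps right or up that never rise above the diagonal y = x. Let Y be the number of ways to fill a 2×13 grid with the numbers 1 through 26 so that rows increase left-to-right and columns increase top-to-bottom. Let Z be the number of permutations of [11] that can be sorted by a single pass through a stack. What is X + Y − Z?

Sub-diagonal monotone paths from (0,0) to (13,13) biject with Dyck paths of semilength 13, giving C_13. So X = C_13 = 742900.
By the hook-length formula (or a Dyck-path bijection), SYT of shape 2×13 number C_13. So Y = C_13 = 742900.
By Knuth's characterisation, the stack-sortable permutations of length 11 are the 231-avoiders, numbering C_11. So Z = C_11 = 58786.
X + Y − Z = 742900 + 742900 − 58786 = 1427014.

1427014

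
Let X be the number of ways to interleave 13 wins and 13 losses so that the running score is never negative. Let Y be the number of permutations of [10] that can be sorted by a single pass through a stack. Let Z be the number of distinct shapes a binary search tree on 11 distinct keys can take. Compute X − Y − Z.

667318

Ballot sequences with n votes each where one side never trails are Dyck words, counted by C_n; here n = 13. So X = C_13 = 742900.
Stack-sortable permutations are exactly the 231-avoiding ones, counted by C_n; here n = 10. So Y = C_10 = 16796.
Binary trees (left/right distinguished) on n nodes are counted by C_n; here n = 11. So Z = C_11 = 58786.
X − Y − Z = 742900 − 16796 − 58786 = 667318.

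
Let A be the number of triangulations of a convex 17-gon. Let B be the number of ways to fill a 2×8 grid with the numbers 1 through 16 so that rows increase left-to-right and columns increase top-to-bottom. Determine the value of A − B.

9693415

Triangulations of a convex m-gon are counted by C_{m−2}; with m = 17 this is C_15. So A = C_15 = 9694845.
By the hook-length formula (or a Dyck-path bijection), SYT of shape 2×8 number C_8. So B = C_8 = 1430.
A − B = 9694845 − 1430 = 9693415.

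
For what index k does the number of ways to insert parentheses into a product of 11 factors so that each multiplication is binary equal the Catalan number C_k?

10

Bracketing 11 factors into binary products is counted by C_{11−1} = C_10.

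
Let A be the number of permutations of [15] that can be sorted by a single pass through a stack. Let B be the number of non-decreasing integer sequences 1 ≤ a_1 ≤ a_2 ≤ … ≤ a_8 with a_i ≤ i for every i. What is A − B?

9693415

By Knuth's characterisation, the stack-sortable permutations of length 15 are the 231-avoiders, numbering C_15. So A = C_15 = 9694845.
Weakly increasing sequences with a_i ≤ i biject with Dyck paths of semilength 8, so there are C_8. So B = C_8 = 1430.
A − B = 9694845 − 1430 = 9693415.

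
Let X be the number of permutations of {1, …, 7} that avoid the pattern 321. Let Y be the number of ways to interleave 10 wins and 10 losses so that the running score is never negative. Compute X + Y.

17225

Permutations of [n] avoiding any single length-3 pattern are counted by C_n; here n = 7. So X = C_7 = 429.
Ballot sequences with n votes each where one side never trails are Dyck words, counted by C_n; here n = 10. So Y = C_10 = 16796.
X + Y = 429 + 16796 = 17225.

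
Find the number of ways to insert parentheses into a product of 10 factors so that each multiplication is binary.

Bracketing 10 factors into binary products is counted by C_{10−1} = C_9.
C_9 = C_8 · 2(2·8+1)/(8+2) = 1430 · 34/10 = 4862.

4862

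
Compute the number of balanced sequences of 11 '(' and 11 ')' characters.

A balanced arrangement of 11 bracket pairs is a Dyck word of semilength 11, so the count is C_11.
C_11 = C(22,11)/12 = 705432/12 = 58786.

58786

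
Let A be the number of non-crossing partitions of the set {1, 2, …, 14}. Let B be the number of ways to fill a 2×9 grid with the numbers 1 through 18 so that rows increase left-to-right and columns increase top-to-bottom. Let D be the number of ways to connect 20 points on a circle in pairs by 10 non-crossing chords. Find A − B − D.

Non-crossing partitions of an n-element set are counted by C_n; here n = 14. So A = C_14 = 2674440.
Standard Young tableaux of shape 2×n are counted by C_n; here n = 9. So B = C_9 = 4862.
Non-crossing perfect matchings of 2n points on a circle are counted by C_n; with 20 points, n = 10. So D = C_10 = 16796.
A − B − D = 2674440 − 4862 − 16796 = 2652782.

2652782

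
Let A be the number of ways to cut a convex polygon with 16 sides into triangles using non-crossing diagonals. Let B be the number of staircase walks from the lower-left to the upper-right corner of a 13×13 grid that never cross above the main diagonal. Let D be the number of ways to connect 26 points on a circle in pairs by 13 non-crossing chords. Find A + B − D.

A convex 16-gon is triangulated into 14 triangles, and the number of such triangulations is the Catalan number C_{16−2} = C_14. So A = C_14 = 2674440.
Monotone paths in an n×n grid that stay weakly below the diagonal are counted by C_n; here n = 13. So B = C_13 = 742900.
Non-crossing perfect matchings of 2n points on a circle are counted by C_n; with 26 points, n = 13. So D = C_13 = 742900.
A + B − D = 2674440 + 742900 − 742900 = 2674440.

2674440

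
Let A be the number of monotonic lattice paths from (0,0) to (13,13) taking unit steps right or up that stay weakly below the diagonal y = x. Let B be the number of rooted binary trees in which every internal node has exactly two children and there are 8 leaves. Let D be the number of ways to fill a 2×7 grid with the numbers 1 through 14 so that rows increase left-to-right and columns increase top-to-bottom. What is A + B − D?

742900

Sub-diagonal monotone paths from (0,0) to (13,13) biject with Dyck paths of semilength 13, giving C_13. So A = C_13 = 742900.
A full binary tree with L leaves has L−1 internal nodes and is counted by C_{L−1}; L = 8 gives C_7. So B = C_7 = 429.
By the hook-length formula (or a Dyck-path bijection), SYT of shape 2×7 number C_7. So D = C_7 = 429.
A + B − D = 742900 + 429 − 429 = 742900.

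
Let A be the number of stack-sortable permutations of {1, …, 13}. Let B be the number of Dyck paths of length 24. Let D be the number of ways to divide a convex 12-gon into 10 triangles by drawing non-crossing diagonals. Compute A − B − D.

518092

By Knuth's characterisation, the stack-sortable permutations of length 13 are the 231-avoiders, numbering C_13. So A = C_13 = 742900.
Paths of 12 up- and 12 down-steps that never dip below the axis are Dyck paths; their count is C_12. So B = C_12 = 208012.
Triangulations of a convex m-gon are counted by C_{m−2}; with m = 12 this is C_10. So D = C_10 = 16796.
A − B − D = 742900 − 208012 − 16796 = 518092.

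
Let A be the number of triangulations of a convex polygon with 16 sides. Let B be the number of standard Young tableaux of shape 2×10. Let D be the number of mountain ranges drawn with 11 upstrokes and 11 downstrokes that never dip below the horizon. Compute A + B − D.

2632450

The number of triangulations of a 16-gon is the Catalan number C_14 (index = sides − 2). So A = C_14 = 2674440.
By the hook-length formula (or a Dyck-path bijection), SYT of shape 2×10 number C_10. So B = C_10 = 16796.
Dyck paths of semilength n (length 2n) are counted by C_n; here n = 11. So D = C_11 = 58786.
A + B − D = 2674440 + 16796 − 58786 = 2632450.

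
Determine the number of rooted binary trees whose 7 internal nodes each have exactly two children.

The number of full binary trees on 7 internal nodes is the Catalan number C_7.
C_7 = C(14,7)/8 = 3432/8 = 429.

429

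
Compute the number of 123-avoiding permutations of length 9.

4862

For any fixed pattern of length 3, the pattern-avoiding permutations of [9] number C_9.
C_9 = 4862.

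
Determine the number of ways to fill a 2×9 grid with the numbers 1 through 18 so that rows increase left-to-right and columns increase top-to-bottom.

Standard Young tableaux of shape 2×n are counted by C_n; here n = 9.
C_9 = C_8 · 2(2·8+1)/(8+2) = 1430 · 34/10 = 4862.

4862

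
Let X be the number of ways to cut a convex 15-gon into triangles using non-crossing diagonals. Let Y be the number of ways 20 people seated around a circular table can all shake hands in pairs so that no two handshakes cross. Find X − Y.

Triangulations of a convex m-gon are counted by C_{m−2}; with m = 15 this is C_13. So X = C_13 = 742900.
Non-crossing handshake pairings of 2n people are counted by C_n; 20 people gives n = 10. So Y = C_10 = 16796.
X − Y = 742900 − 16796 = 726104.

726104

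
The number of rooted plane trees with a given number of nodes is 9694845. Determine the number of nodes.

Rooted ordered trees on m nodes are counted by C_{m−1}. Since C_15 = 9694845, the index is 15.
So the index is 15, and the number of nodes is 15 + 1 = 16.

16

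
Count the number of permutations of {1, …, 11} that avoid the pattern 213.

For any fixed pattern of length 3, the pattern-avoiding permutations of [11] number C_11.
C_11 = C(22,11)/12 = 705432/12 = 58786.

58786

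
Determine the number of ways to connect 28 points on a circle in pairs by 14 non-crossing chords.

2674440

Pairing 28 circle points by 14 non-crossing chords gives C_14 matchings.
C_14 = C(28,14)/15 = 40116600/15 = 2674440.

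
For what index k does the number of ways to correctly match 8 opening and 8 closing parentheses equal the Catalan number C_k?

With 8 pairs the number of balanced bracket strings is the Catalan number C_8.

8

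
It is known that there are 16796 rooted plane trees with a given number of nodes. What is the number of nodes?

11

Rooted ordered trees on m nodes are counted by C_{m−1}; 16796 = C_10.
So the index is 10, and the number of nodes is 10 + 1 = 11.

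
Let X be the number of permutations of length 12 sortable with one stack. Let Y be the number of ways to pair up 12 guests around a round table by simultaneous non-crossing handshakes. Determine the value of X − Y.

Stack-sortable permutations are exactly the 231-avoiding ones, counted by C_n; here n = 12. So X = C_12 = 208012.
With 12 = 2·6 people, non-crossing handshake pairings are non-crossing perfect matchings on a circle, counted by C_6. So Y = C_6 = 132.
X − Y = 208012 − 132 = 207880.

207880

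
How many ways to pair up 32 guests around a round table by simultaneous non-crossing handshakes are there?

35357670

With 32 = 2·16 people, non-crossing handshake pairings are non-crossing perfect matchings on a circle, counted by C_16.
C_16 = 35357670.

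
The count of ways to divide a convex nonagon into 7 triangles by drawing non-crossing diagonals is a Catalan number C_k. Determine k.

7

The number of triangulations of a 9-gon is the Catalan number C_7 (index = sides − 2).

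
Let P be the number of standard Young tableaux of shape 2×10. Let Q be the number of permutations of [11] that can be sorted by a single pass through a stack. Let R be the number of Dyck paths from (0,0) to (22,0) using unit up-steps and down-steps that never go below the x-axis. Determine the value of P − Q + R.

Standard Young tableaux of shape 2×n are counted by C_n; here n = 10. So P = C_10 = 16796.
Stack-sortable permutations are exactly the 231-avoiding ones, counted by C_n; here n = 11. So Q = C_11 = 58786.
A Dyck path with 11 up-steps and 11 down-steps has semilength 11, so there are C_11 of them. So R = C_11 = 58786.
P − Q + R = 16796 − 58786 + 58786 = 16796.

16796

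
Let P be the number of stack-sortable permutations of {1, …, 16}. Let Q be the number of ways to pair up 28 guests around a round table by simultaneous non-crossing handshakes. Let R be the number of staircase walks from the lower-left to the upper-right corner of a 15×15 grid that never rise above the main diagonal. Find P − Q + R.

By Knuth's characterisation, the stack-sortable permutations of length 16 are the 231-avoiders, numbering C_16. So P = C_16 = 35357670.
Non-crossing handshake pairings of 2n people are counted by C_n; 28 people gives n = 14. So Q = C_14 = 2674440.
Monotone paths in an n×n grid that stay weakly below the diagonal are counted by C_n; here n = 15. So R = C_15 = 9694845.
P − Q + R = 35357670 − 2674440 + 9694845 = 42378075.

42378075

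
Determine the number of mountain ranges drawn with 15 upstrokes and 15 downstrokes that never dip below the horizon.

9694845

Dyck paths of semilength n (length 2n) are counted by C_n; here n = 15.
C_15 = C(30,15)/16 = 155117520/16 = 9694845.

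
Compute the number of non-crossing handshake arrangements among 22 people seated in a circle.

58786

Non-crossing handshake pairings of 2n people are counted by C_n; 22 people gives n = 11.
C_11 = C(22,11)/12 = 705432/12 = 58786.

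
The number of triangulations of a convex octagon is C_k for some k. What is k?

6

A convex 8-gon is triangulated into 6 triangles, and the number of such triangulations is the Catalan number C_{8−2} = C_6.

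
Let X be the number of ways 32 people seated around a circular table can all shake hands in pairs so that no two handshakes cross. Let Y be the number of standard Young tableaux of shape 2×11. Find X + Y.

35416456

Non-crossing handshake pairings of 2n people are counted by C_n; 32 people gives n = 16. So X = C_16 = 35357670.
By the hook-length formula (or a Dyck-path bijection), SYT of shape 2×11 number C_11. So Y = C_11 = 58786.
X + Y = 35357670 + 58786 = 35416456.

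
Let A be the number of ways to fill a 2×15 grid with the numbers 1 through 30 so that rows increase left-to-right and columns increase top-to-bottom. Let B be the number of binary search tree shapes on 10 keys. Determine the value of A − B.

By the hook-length formula (or a Dyck-path bijection), SYT of shape 2×15 number C_15. So A = C_15 = 9694845.
Rooted binary trees with 10 nodes (each child slot possibly empty) number C_10. So B = C_10 = 16796.
A − B = 9694845 − 16796 = 9678049.

9678049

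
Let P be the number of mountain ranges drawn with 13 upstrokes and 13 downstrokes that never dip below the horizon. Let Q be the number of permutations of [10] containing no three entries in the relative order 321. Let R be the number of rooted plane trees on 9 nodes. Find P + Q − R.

758266

Paths of 13 up- and 13 down-steps that never dip below the axis are Dyck paths; their count is C_13. So P = C_13 = 742900.
For any fixed pattern of length 3, the pattern-avoiding permutations of [10] number C_10. So Q = C_10 = 16796.
Rooted ordered (plane) trees on m nodes have m−1 edges and are counted by C_{m−1}; m = 9 gives C_8. So R = C_8 = 1430.
P + Q − R = 742900 + 16796 − 1430 = 758266.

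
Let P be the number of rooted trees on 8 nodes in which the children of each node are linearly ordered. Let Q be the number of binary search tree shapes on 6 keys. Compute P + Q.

561

A rooted plane tree on 8 nodes has 7 edges, and such trees are counted by C_7. So P = C_7 = 429.
There are C_n binary search tree shapes on n keys; with n = 6 that is C_6. So Q = C_6 = 132.
P + Q = 429 + 132 = 561.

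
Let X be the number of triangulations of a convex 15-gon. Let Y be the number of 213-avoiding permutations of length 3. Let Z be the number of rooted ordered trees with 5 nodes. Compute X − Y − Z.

742881

The number of triangulations of a 15-gon is the Catalan number C_13 (index = sides − 2). So X = C_13 = 742900.
For any fixed pattern of length 3, the pattern-avoiding permutations of [3] number C_3. So Y = C_3 = 5.
A rooted plane tree on 5 nodes has 4 edges, and such trees are counted by C_4. So Z = C_4 = 14.
X − Y − Z = 742900 − 5 − 14 = 742881.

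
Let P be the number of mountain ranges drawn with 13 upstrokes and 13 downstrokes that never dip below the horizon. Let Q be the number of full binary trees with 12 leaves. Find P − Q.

684114

Dyck paths of semilength n (length 2n) are counted by C_n; here n = 13. So P = C_13 = 742900.
Full binary trees with 12 leaves have 12−1 = 11 internal nodes, so there are C_11 of them. So Q = C_11 = 58786.
P − Q = 742900 − 58786 = 684114.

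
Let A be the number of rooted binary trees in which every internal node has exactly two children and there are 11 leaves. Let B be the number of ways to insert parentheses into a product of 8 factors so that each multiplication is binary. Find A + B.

Full binary trees with 11 leaves have 11−1 = 10 internal nodes, so there are C_10 of them. So A = C_10 = 16796.
Parenthesizations of m factors correspond to full binary trees with m leaves, counted by C_{m−1}; m = 8 gives C_7. So B = C_7 = 429.
A + B = 16796 + 429 = 17225.

17225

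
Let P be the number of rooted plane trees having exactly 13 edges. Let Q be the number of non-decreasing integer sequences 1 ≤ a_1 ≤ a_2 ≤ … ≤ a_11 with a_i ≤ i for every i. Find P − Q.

A rooted plane tree with 13 edges has 14 nodes, and the count is C_13. So P = C_13 = 742900.
Such sub-staircase sequences of length n are counted by C_n; here n = 11. So Q = C_11 = 58786.
P − Q = 742900 − 58786 = 684114.

684114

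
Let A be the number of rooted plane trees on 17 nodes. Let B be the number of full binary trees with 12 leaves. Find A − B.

35298884

A rooted plane tree on 17 nodes has 16 edges, and such trees are counted by C_16. So A = C_16 = 35357670.
Full binary trees with 12 leaves have 12−1 = 11 internal nodes, so there are C_11 of them. So B = C_11 = 58786.
A − B = 35357670 − 58786 = 35298884.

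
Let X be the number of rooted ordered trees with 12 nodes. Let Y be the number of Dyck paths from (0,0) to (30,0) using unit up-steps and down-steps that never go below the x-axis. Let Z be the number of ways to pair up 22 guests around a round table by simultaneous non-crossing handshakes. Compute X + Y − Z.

9694845

A rooted plane tree on 12 nodes has 11 edges, and such trees are counted by C_11. So X = C_11 = 58786.
A Dyck path with 15 up-steps and 15 down-steps has semilength 15, so there are C_15 of them. So Y = C_15 = 9694845.
With 22 = 2·11 people, non-crossing handshake pairings are non-crossing perfect matchings on a circle, counted by C_11. So Z = C_11 = 58786.
X + Y − Z = 58786 + 9694845 − 58786 = 9694845.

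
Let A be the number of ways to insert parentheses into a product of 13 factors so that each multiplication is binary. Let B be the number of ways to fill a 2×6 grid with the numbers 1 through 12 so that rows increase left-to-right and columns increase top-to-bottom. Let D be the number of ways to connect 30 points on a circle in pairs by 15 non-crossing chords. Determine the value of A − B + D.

Parenthesizations of m factors correspond to full binary trees with m leaves, counted by C_{m−1}; m = 13 gives C_12. So A = C_12 = 208012.
By the hook-length formula (or a Dyck-path bijection), SYT of shape 2×6 number C_6. So B = C_6 = 132.
Non-crossing perfect matchings of 2n points on a circle are counted by C_n; with 30 points, n = 15. So D = C_15 = 9694845.
A − B + D = 208012 − 132 + 9694845 = 9902725.

9902725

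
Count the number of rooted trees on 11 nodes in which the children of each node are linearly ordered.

Rooted ordered (plane) trees on m nodes have m−1 edges and are counted by C_{m−1}; m = 11 gives C_10.
C_10 = 16796.

16796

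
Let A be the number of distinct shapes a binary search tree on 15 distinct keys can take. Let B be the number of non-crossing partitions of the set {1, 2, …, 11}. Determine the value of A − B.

Rooted binary trees with 15 nodes (each child slot possibly empty) number C_15. So A = C_15 = 9694845.
The non-crossing partitions of [11] form a lattice of size C_11. So B = C_11 = 58786.
A − B = 9694845 − 58786 = 9636059.

9636059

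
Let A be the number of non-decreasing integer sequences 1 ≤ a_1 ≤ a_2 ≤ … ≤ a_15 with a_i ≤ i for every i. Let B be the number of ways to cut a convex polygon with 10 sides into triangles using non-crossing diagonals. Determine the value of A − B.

Weakly increasing sequences with a_i ≤ i biject with Dyck paths of semilength 15, so there are C_15. So A = C_15 = 9694845.
Triangulations of a convex m-gon are counted by C_{m−2}; with m = 10 this is C_8. So B = C_8 = 1430.
A − B = 9694845 − 1430 = 9693415.

9693415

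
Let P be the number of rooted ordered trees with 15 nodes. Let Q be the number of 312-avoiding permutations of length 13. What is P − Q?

1931540

Rooted ordered (plane) trees on m nodes have m−1 edges and are counted by C_{m−1}; m = 15 gives C_14. So P = C_14 = 2674440.
Permutations of [n] avoiding any single length-3 pattern are counted by C_n; here n = 13. So Q = C_13 = 742900.
P − Q = 2674440 − 742900 = 1931540.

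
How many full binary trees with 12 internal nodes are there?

The number of full binary trees on 12 internal nodes is the Catalan number C_12.
C_12 = C(24,12)/13 = 2704156/13 = 208012.

208012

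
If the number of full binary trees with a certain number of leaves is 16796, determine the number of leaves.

Full binary trees with L leaves are counted by C_{L−1}; 16796 = C_10.
So the index is 10, and the number of leaves is 10 + 1 = 11.

11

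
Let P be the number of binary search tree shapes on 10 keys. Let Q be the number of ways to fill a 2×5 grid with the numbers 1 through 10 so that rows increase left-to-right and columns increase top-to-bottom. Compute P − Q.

16754

Rooted binary trees with 10 nodes (each child slot possibly empty) number C_10. So P = C_10 = 16796.
Standard Young tableaux of shape 2×n are counted by C_n; here n = 5. So Q = C_5 = 42.
P − Q = 16796 − 42 = 16754.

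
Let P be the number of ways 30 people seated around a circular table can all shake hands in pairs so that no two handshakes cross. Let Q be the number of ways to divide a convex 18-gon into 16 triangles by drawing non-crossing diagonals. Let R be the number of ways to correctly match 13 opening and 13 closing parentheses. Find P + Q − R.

44309615

Non-crossing handshake pairings of 2n people are counted by C_n; 30 people gives n = 15. So P = C_15 = 9694845.
A convex 18-gon is triangulated into 16 triangles, and the number of such triangulations is the Catalan number C_{18−2} = C_16. So Q = C_16 = 35357670.
Balanced strings of n pairs of brackets are counted by C_n; here n = 13. So R = C_13 = 742900.
P + Q − R = 9694845 + 35357670 − 742900 = 44309615.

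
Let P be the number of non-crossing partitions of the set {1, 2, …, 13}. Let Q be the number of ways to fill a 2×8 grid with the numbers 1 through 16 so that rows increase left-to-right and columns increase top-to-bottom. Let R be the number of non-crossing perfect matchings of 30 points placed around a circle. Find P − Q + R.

Non-crossing partitions of an n-element set are counted by C_n; here n = 13. So P = C_13 = 742900.
By the hook-length formula (or a Dyck-path bijection), SYT of shape 2×8 number C_8. So Q = C_8 = 1430.
Pairing 30 circle points by 15 non-crossing chords gives C_15 matchings. So R = C_15 = 9694845.
P − Q + R = 742900 − 1430 + 9694845 = 10436315.

10436315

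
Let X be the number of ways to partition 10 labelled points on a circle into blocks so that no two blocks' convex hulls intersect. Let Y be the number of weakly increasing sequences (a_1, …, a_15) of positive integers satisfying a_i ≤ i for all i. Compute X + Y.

9711641

Non-crossing partitions of an n-element set are counted by C_n; here n = 10. So X = C_10 = 16796.
Weakly increasing sequences with a_i ≤ i biject with Dyck paths of semilength 15, so there are C_15. So Y = C_15 = 9694845.
X + Y = 16796 + 9694845 = 9711641.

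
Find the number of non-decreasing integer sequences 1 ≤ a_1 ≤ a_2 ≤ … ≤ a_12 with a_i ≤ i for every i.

Such sub-staircase sequences of length n are counted by C_n; here n = 12.
C_12 = C(24,12)/13 = 2704156/13 = 208012.

208012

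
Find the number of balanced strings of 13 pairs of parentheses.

742900

With 13 pairs the number of balanced bracket strings is the Catalan number C_13.
C_13 = C(26,13)/14 = 10400600/14 = 742900.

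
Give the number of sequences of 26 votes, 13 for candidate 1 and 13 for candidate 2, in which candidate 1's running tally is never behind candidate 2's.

742900

Ballot sequences with n votes each where one side never trails are Dyck words, counted by C_n; here n = 13.
C_13 = 742900.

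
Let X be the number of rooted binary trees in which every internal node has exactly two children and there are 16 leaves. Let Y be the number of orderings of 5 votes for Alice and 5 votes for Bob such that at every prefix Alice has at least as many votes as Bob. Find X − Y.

9694803

Full binary trees with 16 leaves have 16−1 = 15 internal nodes, so there are C_15 of them. So X = C_15 = 9694845.
Ballot sequences with n votes each where one side never trails are Dyck words, counted by C_n; here n = 5. So Y = C_5 = 42.
X − Y = 9694845 − 42 = 9694803.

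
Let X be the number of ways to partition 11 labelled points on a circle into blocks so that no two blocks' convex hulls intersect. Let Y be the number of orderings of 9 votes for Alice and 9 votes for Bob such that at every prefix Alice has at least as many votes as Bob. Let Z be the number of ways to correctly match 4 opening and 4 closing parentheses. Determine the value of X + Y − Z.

63634

Non-crossing partitions of an n-element set are counted by C_n; here n = 11. So X = C_11 = 58786.
Reading a vote for the leader as '(' and for the other as ')' turns such a sequence into a balanced string of 9 pairs, so the count is C_9. So Y = C_9 = 4862.
With 4 pairs the number of balanced bracket strings is the Catalan number C_4. So Z = C_4 = 14.
X + Y − Z = 58786 + 4862 − 14 = 63634.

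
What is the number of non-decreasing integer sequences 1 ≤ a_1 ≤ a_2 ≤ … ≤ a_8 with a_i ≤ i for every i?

Weakly increasing sequences with a_i ≤ i biject with Dyck paths of semilength 8, so there are C_8.
C_8 = C(16,8)/9 = 12870/9 = 1430.

1430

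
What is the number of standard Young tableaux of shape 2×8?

Standard Young tableaux of shape 2×n are counted by C_n; here n = 8.
C_8 = C(16,8)/9 = 12870/9 = 1430.

1430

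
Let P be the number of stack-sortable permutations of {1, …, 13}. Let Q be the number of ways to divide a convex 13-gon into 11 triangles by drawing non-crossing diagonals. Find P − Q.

By Knuth's characterisation, the stack-sortable permutations of length 13 are the 231-avoiders, numbering C_13. So P = C_13 = 742900.
The number of triangulations of a 13-gon is the Catalan number C_11 (index = sides − 2). So Q = C_11 = 58786.
P − Q = 742900 − 58786 = 684114.

684114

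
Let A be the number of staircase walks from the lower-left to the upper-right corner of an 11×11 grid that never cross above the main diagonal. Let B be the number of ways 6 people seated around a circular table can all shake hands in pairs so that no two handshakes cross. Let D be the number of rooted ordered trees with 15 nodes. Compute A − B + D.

2733221

Sub-diagonal monotone paths from (0,0) to (11,11) biject with Dyck paths of semilength 11, giving C_11. So A = C_11 = 58786.
With 6 = 2·3 people, non-crossing handshake pairings are non-crossing perfect matchings on a circle, counted by C_3. So B = C_3 = 5.
A rooted plane tree on 15 nodes has 14 edges, and such trees are counted by C_14. So D = C_14 = 2674440.
A − B + D = 58786 − 5 + 2674440 = 2733221.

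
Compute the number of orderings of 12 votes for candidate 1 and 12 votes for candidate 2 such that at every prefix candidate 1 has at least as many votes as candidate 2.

Reading a vote for the leader as '(' and for the other as ')' turns such a sequence into a balanced string of 12 pairs, so the count is C_12.
C_12 = C(24,12)/13 = 2704156/13 = 208012.

208012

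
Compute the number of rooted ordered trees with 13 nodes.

Rooted ordered (plane) trees on m nodes have m−1 edges and are counted by C_{m−1}; m = 13 gives C_12.
C_12 = C(24,12)/13 = 2704156/13 = 208012.

208012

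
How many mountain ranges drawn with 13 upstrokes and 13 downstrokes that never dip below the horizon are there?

742900

Paths of 13 up- and 13 down-steps that never dip below the axis are Dyck paths; their count is C_13.
C_13 = C(26,13)/14 = 10400600/14 = 742900.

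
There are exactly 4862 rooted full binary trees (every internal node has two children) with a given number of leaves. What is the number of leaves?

Full binary trees with L leaves are counted by C_{L−1}. Since C_9 = 4862, the index is 9.
So the index is 9, and the number of leaves is 9 + 1 = 10.

10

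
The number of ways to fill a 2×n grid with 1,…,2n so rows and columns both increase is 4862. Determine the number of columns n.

9

Standard Young tableaux of shape 2×n are counted by C_n; 4862 = C_9.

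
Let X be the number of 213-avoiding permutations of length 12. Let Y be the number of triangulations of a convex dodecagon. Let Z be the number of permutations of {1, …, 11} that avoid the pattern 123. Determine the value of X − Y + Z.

For any fixed pattern of length 3, the pattern-avoiding permutations of [12] number C_12. So X = C_12 = 208012.
A convex 12-gon is triangulated into 10 triangles, and the number of such triangulations is the Catalan number C_{12−2} = C_10. So Y = C_10 = 16796.
For any fixed pattern of length 3, the pattern-avoiding permutations of [11] number C_11. So Z = C_11 = 58786.
X − Y + Z = 208012 − 16796 + 58786 = 250002.

250002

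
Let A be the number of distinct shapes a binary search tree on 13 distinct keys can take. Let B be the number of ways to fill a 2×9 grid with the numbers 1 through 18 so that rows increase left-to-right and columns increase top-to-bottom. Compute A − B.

There are C_n binary search tree shapes on n keys; with n = 13 that is C_13. So A = C_13 = 742900.
Standard Young tableaux of shape 2×n are counted by C_n; here n = 9. So B = C_9 = 4862.
A − B = 742900 − 4862 = 738038.

738038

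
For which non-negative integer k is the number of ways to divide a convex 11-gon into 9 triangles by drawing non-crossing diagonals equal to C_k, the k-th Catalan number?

A convex 11-gon is triangulated into 9 triangles, and the number of such triangulations is the Catalan number C_{11−2} = C_9.

9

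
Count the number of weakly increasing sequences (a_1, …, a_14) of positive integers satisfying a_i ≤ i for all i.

2674440

Such sub-staircase sequences of length n are counted by C_n; here n = 14.
C_14 = C_13 · 2(2·13+1)/(13+2) = 742900 · 54/15 = 2674440.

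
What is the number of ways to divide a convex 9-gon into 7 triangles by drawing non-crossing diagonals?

429

Triangulations of a convex m-gon are counted by C_{m−2}; with m = 9 this is C_7.
C_7 = 429.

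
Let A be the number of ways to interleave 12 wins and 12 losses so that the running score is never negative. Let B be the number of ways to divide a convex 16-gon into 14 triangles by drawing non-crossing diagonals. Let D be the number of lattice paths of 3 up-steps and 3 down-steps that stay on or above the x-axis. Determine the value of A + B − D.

Reading a vote for the leader as '(' and for the other as ')' turns such a sequence into a balanced string of 12 pairs, so the count is C_12. So A = C_12 = 208012.
Triangulations of a convex m-gon are counted by C_{m−2}; with m = 16 this is C_14. So B = C_14 = 2674440.
Dyck paths of semilength n (length 2n) are counted by C_n; here n = 3. So D = C_3 = 5.
A + B − D = 208012 + 2674440 − 5 = 2882447.

2882447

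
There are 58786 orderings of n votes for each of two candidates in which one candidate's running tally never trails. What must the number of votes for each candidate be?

Such ballot sequences with n votes each are counted by C_n. Since C_11 = 58786, the index is 11.

11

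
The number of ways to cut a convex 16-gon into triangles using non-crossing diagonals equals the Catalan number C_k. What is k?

Triangulations of a convex m-gon are counted by C_{m−2}; with m = 16 this is C_14.

14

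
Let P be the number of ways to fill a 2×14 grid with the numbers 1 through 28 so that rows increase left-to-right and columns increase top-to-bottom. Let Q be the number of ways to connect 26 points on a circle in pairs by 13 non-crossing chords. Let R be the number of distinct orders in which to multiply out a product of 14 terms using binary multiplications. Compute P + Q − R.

2674440

Standard Young tableaux of shape 2×n are counted by C_n; here n = 14. So P = C_14 = 2674440.
Non-crossing perfect matchings of 2n points on a circle are counted by C_n; with 26 points, n = 13. So Q = C_13 = 742900.
Bracketing 14 factors into binary products is counted by C_{14−1} = C_13. So R = C_13 = 742900.
P + Q − R = 2674440 + 742900 − 742900 = 2674440.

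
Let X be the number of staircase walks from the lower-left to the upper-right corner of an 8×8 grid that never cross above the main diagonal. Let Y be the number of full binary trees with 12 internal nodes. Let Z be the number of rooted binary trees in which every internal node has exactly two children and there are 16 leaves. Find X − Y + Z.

9488263

Monotone paths in an n×n grid that stay weakly below the diagonal are counted by C_n; here n = 8. So X = C_8 = 1430.
Full binary trees with n internal nodes are counted by C_n; here n = 12. So Y = C_12 = 208012.
Full binary trees with 16 leaves have 16−1 = 15 internal nodes, so there are C_15 of them. So Z = C_15 = 9694845.
X − Y + Z = 1430 − 208012 + 9694845 = 9488263.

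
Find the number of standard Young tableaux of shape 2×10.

16796

By the hook-length formula (or a Dyck-path bijection), SYT of shape 2×10 number C_10.
C_10 = C(20,10)/11 = 184756/11 = 16796.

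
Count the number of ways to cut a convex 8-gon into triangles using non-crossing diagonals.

Triangulations of a convex m-gon are counted by C_{m−2}; with m = 8 this is C_6.
C_6 = C_5 · 2(2·5+1)/(5+2) = 42 · 22/7 = 132.

132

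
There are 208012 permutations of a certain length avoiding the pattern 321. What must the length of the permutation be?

12

Permutations of [n] avoiding a fixed length-3 pattern are counted by C_n. The Catalan number equal to 208012 is C_12.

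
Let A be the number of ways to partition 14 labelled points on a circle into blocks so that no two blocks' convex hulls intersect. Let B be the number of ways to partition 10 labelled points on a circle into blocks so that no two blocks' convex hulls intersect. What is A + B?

2691236

The non-crossing partitions of [14] form a lattice of size C_14. So A = C_14 = 2674440.
Non-crossing partitions of an n-element set are counted by C_n; here n = 10. So B = C_10 = 16796.
A + B = 2674440 + 16796 = 2691236.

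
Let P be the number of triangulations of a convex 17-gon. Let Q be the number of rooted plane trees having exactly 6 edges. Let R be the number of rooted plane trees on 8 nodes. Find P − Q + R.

9695142

Triangulations of a convex m-gon are counted by C_{m−2}; with m = 17 this is C_15. So P = C_15 = 9694845.
A rooted plane tree with 6 edges has 7 nodes, and the count is C_6. So Q = C_6 = 132.
A rooted plane tree on 8 nodes has 7 edges, and such trees are counted by C_7. So R = C_7 = 429.
P − Q + R = 9694845 − 132 + 429 = 9695142.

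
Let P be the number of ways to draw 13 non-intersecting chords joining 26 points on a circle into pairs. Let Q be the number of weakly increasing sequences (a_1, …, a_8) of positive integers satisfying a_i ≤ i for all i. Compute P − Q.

Pairing 26 circle points by 13 non-crossing chords gives C_13 matchings. So P = C_13 = 742900.
Weakly increasing sequences with a_i ≤ i biject with Dyck paths of semilength 8, so there are C_8. So Q = C_8 = 1430.
P − Q = 742900 − 1430 = 741470.

741470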